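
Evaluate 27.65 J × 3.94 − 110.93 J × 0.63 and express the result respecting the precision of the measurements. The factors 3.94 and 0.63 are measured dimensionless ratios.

39 J

27.65 × 3.94 = 108.941 → 109 J (3 s.f., last digit at the 10^0 place).
110.93 × 0.63 = 69.8859 → 7.0 × 10^1 J (2 s.f., last digit at the 10^0 place).
Difference: 39.0551 J; keep the coarser place, 10^0.
Result: 39 J.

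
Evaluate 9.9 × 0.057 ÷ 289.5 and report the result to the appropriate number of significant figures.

9.9 × 0.057 ÷ 289.5 = 0.00194922279793…
Multiplication/division keeps the fewest significant figures: 9.9 → 2 s.f., 0.057 → 2 s.f., 289.5 → 4 s.f.; limit is 2.
Rounded to 2 significant figures: 0.0019.

0.0019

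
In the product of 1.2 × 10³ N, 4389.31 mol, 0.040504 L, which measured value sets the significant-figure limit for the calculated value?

1.2 × 10³ N → 2 s.f.; 4389.31 mol → 6 s.f.; 0.040504 L → 5 s.f.
The fewest is 2 significant figures, from 1.2 × 10³ N.

1.2 × 10³ N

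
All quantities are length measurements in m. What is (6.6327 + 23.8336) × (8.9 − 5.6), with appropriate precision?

1.0 × 10² m²

6.6327 + 23.8336 = 30.4663, limited to 4 d.p. → 6 s.f.; 8.9 − 5.6 = 3.3, limited to 1 d.p. → 2 s.f.
Carrying full precision, 30.4663 × 3.3 = 100.53879; keep min(6, 2) = 2 s.f.
Rounded to 2 significant figures: 1.0 × 10² m².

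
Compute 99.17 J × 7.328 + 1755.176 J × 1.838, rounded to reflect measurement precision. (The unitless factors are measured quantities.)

99.17 × 7.328 = 726.71776 → 7.267 × 10^2 J (4 s.f., last digit at the 10^-1 place).
1755.176 × 1.838 = 3226.013488 → 3.226 × 10^3 J (4 s.f., last digit at the 10^0 place).
Sum: 3952.731248 J; keep the coarser place, 10^0.
Result: 3953 J.

3953 J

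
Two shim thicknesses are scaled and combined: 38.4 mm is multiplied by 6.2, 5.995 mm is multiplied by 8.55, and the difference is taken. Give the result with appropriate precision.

38.4 × 6.2 = 238.08 → 2.4 × 10^2 mm (2 s.f., last digit at the 10^1 place).
5.995 × 8.55 = 51.25725 → 51.3 mm (3 s.f., last digit at the 10^-1 place).
Difference: 186.82275 mm; keep the coarser place, 10^1.
Result: 1.9 × 10^2 mm.

1.9 × 10^2 mm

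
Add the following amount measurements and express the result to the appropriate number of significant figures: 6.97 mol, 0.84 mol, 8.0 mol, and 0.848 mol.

6.97 mol + 0.84 mol + 8.0 mol + 0.848 mol = 16.658 mol.
Addition/subtraction keeps the fewest decimal places: 6.97 → 2 decimal places, 0.84 → 2 decimal places, 8.0 → 1 decimal place, 0.848 → 3 decimal places; limit is 1.
Rounded to 1 decimal place: 16.7 mol.

16.7 mol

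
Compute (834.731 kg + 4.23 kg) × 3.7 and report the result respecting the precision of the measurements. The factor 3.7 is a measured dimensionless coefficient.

834.731 kg + 4.23 kg = 838.961 kg; the sum is limited to 2 decimal places (5 s.f.).
Carrying full precision, 838.961 × 3.7 = 3104.1557 kg; 3.7 has 2 s.f., so the result keeps min(5, 2) = 2 s.f.
Rounded to 2 significant figures: 3.1 × 10³ kg.

3.1 × 10³ kg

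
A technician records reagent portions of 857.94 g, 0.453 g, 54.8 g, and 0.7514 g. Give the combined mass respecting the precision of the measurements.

857.94 g + 0.453 g + 54.8 g + 0.7514 g = 913.9444 g.
Addition/subtraction keeps the fewest decimal places: 857.94 → 2 decimal places, 0.453 → 3 decimal places, 54.8 → 1 decimal place, 0.7514 → 4 decimal places; limit is 1.
Rounded to 1 decimal place: 9.139 × 10² g.

9.139 × 10² g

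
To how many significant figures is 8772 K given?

8772: every digit is nonzero and significant.

4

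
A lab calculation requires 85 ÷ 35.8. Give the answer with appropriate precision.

2.4

85 ÷ 35.8 = 2.37430167598…
Multiplication/division keeps the fewest significant figures: 85 → 2 s.f., 35.8 → 3 s.f.; limit is 2.
Rounded to 2 significant figures: 2.4.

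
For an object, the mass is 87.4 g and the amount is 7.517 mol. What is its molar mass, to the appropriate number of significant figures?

molar mass = 87.4 g ÷ 7.517 mol = 11.6269788479… g/mol.
87.4 has 3 significant figures; 7.517 has 4.
Division/multiplication keeps the fewest: 3 significant figures.
Rounded: 11.6 g/mol.

11.6 g/mol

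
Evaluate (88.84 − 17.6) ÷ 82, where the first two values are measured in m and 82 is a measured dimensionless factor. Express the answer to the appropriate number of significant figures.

88.84 m − 17.6 m = 71.24 m; the difference is limited to 1 decimal place (3 s.f.).
Carrying full precision, 71.24 ÷ 82 = 0.868780487805… m; 82 has 2 s.f., so the result keeps min(3, 2) = 2 s.f.
Rounded to 2 significant figures: 0.87 m.

0.87 m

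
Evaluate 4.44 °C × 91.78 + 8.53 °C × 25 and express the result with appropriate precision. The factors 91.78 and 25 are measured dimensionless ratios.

4.44 × 91.78 = 407.5032 → 408 °C (3 s.f., last digit at the 10^0 place).
8.53 × 25 = 213.25 → 2.1 × 10^2 °C (2 s.f., last digit at the 10^1 place).
Sum: 620.7532 °C; keep the coarser place, 10^1.
Result: 6.2 × 10^2 °C.

6.2 × 10^2 °C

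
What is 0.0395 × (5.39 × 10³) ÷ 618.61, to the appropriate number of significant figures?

0.0395 × (5.39 × 10³) ÷ 618.61 = 0.344166760964…
Multiplication/division keeps the fewest significant figures: 0.0395 → 3 s.f., 5.39 × 10³ → 3 s.f., 618.61 → 5 s.f.; limit is 3.
Rounded to 3 significant figures: 0.344.

0.344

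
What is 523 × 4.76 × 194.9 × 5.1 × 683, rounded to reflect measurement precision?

523 × 4.76 × 194.9 × 5.1 × 683 = 1.69009594781 × 10^9…
Multiplication/division keeps the fewest significant figures: 523 → 3 s.f., 4.76 → 3 s.f., 194.9 → 4 s.f., 5.1 → 2 s.f., 683 → 3 s.f.; limit is 2.
Rounded to 2 significant figures: 1.7 × 10⁹.

1.7 × 10⁹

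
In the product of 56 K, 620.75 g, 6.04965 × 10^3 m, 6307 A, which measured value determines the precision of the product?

56 K → 2 s.f.; 620.75 g → 5 s.f.; 6.04965 × 10^3 m → 6 s.f.; 6307 A → 4 s.f.
The fewest is 2 significant figures, from 56 K.

56 K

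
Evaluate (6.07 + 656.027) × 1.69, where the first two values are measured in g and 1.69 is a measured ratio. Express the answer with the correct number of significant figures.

6.07 g + 656.027 g = 662.097 g; the sum is limited to 2 decimal places (5 s.f.).
Carrying full precision, 662.097 × 1.69 = 1118.94393 g; 1.69 has 3 s.f., so the result keeps min(5, 3) = 3 s.f.
Rounded to 3 significant figures: 1.12 × 10³ g.

1.12 × 10³ g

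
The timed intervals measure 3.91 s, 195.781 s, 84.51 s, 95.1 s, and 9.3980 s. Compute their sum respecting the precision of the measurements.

3.91 s + 195.781 s + 84.51 s + 95.1 s + 9.3980 s = 388.6990 s.
Addition/subtraction keeps the fewest decimal places: 3.91 → 2 decimal places, 195.781 → 3 decimal places, 84.51 → 2 decimal places, 95.1 → 1 decimal place, 9.3980 → 4 decimal places; limit is 1.
Rounded to 1 decimal place: 388.7 s.

388.7 s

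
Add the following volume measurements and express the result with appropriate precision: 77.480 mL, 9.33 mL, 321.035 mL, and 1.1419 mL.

77.480 mL + 9.33 mL + 321.035 mL + 1.1419 mL = 408.9869 mL.
Addition/subtraction keeps the fewest decimal places: 77.480 → 3 decimal places, 9.33 → 2 decimal places, 321.035 → 3 decimal places, 1.1419 → 4 decimal places; limit is 2.
Rounded to 2 decimal places: 408.99 mL.

408.99 mL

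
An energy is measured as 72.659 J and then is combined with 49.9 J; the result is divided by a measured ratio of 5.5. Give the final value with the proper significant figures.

22 J

72.659 J + 49.9 J = 122.559 J; the sum is limited to 1 decimal place (4 s.f.).
Carrying full precision, 122.559 ÷ 5.5 = 22.2834545455… J; 5.5 has 2 s.f., so the result keeps min(4, 2) = 2 s.f.
Rounded to 2 significant figures: 22 J.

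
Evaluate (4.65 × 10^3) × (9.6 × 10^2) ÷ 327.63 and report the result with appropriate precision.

1.4 × 10^4

(4.65 × 10^3) × (9.6 × 10^2) ÷ 327.63 = 13625.1259042…
Multiplication/division keeps the fewest significant figures: 4.65 × 10^3 → 3 s.f., 9.6 × 10^2 → 2 s.f., 327.63 → 5 s.f.; limit is 2.
Rounded to 2 significant figures: 1.4 × 10^4.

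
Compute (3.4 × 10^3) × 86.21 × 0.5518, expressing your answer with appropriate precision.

1.6 × 10^5

(3.4 × 10^3) × 86.21 × 0.5518 = 161740.3052
Multiplication/division keeps the fewest significant figures: 3.4 × 10^3 → 2 s.f., 86.21 → 4 s.f., 0.5518 → 4 s.f.; limit is 2.
Rounded to 2 significant figures: 1.6 × 10^5.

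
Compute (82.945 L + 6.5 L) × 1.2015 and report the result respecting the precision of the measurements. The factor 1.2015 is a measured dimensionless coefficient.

82.945 L + 6.5 L = 89.445 L; the sum is limited to 1 decimal place (3 s.f.).
Carrying full precision, 89.445 × 1.2015 = 107.4681675 L; 1.2015 has 5 s.f., so the result keeps min(3, 5) = 3 s.f.
Rounded to 3 significant figures: 107 L.

107 L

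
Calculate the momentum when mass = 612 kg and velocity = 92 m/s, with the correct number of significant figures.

5.6 × 10^4 kg·m/s

momentum = 612 kg × 92 m/s = 56304 kg·m/s.
612 has 3 significant figures; 92 has 2.
Division/multiplication keeps the fewest: 2 significant figures.
Rounded: 5.6 × 10^4 kg·m/s.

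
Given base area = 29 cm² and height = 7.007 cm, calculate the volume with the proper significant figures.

volume = 29 cm² × 7.007 cm = 203.203 cm³.
29 has 2 significant figures; 7.007 has 4.
Division/multiplication keeps the fewest: 2 significant figures.
Rounded: 2.0 × 10² cm³.

2.0 × 10² cm³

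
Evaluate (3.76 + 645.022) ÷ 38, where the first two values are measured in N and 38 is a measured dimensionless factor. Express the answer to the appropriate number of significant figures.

3.76 N + 645.022 N = 648.782 N; the sum is limited to 2 decimal places (5 s.f.).
Carrying full precision, 648.782 ÷ 38 = 17.0732105263… N; 38 has 2 s.f., so the result keeps min(5, 2) = 2 s.f.
Rounded to 2 significant figures: 17 N.

17 N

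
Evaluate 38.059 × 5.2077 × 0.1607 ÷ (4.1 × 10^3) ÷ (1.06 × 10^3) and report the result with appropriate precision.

7.3 × 10^-6

38.059 × 5.2077 × 0.1607 ÷ (4.1 × 10^3) ÷ (1.06 × 10^3) = 0.00000732874288679…
Multiplication/division keeps the fewest significant figures: 38.059 → 5 s.f., 5.2077 → 5 s.f., 0.1607 → 4 s.f., 4.1 × 10^3 → 2 s.f., 1.06 × 10^3 → 3 s.f.; limit is 2.
Rounded to 2 significant figures: 7.3 × 10^-6.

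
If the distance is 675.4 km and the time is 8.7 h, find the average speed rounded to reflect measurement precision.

average speed = 675.4 km ÷ 8.7 h = 77.632183908… km/h.
675.4 has 4 significant figures; 8.7 has 2.
Division/multiplication keeps the fewest: 2 significant figures.
Rounded: 78 km/h.

78 km/h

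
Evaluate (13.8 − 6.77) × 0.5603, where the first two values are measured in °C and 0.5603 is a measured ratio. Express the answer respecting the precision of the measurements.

13.8 °C − 6.77 °C = 7.03 °C; the difference is limited to 1 decimal place (2 s.f.).
Carrying full precision, 7.03 × 0.5603 = 3.938909 °C; 0.5603 has 4 s.f., so the result keeps min(2, 4) = 2 s.f.
Rounded to 2 significant figures: 3.9 °C.

3.9 °C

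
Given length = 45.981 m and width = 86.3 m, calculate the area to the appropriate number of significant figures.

3.97 × 10³ m²

area = 45.981 m × 86.3 m = 3968.1603 m².
45.981 has 5 significant figures; 86.3 has 3.
Division/multiplication keeps the fewest: 3 significant figures.
Rounded: 3.97 × 10³ m².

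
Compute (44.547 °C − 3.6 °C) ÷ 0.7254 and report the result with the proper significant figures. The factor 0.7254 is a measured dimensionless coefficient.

44.547 °C − 3.6 °C = 40.947 °C; the difference is limited to 1 decimal place (3 s.f.).
Carrying full precision, 40.947 ÷ 0.7254 = 56.4474772539… °C; 0.7254 has 4 s.f., so the result keeps min(3, 4) = 3 s.f.
Rounded to 3 significant figures: 56.4 °C.

56.4 °C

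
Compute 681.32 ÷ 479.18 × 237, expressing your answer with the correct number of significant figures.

681.32 ÷ 479.18 × 237 = 336.977419759…
Multiplication/division keeps the fewest significant figures: 681.32 → 5 s.f., 479.18 → 5 s.f., 237 → 3 s.f.; limit is 3.
Rounded to 3 significant figures: 3.37 × 10².

3.37 × 10²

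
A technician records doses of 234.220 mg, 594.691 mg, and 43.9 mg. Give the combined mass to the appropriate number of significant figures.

234.220 mg + 594.691 mg + 43.9 mg = 872.811 mg.
Addition/subtraction keeps the fewest decimal places: 234.220 → 3 decimal places, 594.691 → 3 decimal places, 43.9 → 1 decimal place; limit is 1.
Rounded to 1 decimal place: 872.8 mg.

872.8 mg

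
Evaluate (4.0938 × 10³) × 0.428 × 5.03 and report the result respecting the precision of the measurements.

8.81 × 10³

(4.0938 × 10³) × 0.428 × 5.03 = 8813.296392
Multiplication/division keeps the fewest significant figures: 4.0938 × 10³ → 5 s.f., 0.428 → 3 s.f., 5.03 → 3 s.f.; limit is 3.
Rounded to 3 significant figures: 8.81 × 10³.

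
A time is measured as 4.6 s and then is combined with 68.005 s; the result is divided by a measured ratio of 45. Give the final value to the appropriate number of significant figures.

4.6 s + 68.005 s = 72.605 s; the sum is limited to 1 decimal place (3 s.f.).
Carrying full precision, 72.605 ÷ 45 = 1.61344444444… s; 45 has 2 s.f., so the result keeps min(3, 2) = 2 s.f.
Rounded to 2 significant figures: 1.6 s.

1.6 s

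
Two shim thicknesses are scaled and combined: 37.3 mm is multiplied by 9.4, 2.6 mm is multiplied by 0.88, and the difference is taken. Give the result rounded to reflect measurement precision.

3.5 × 10^2 mm

37.3 × 9.4 = 350.62 → 3.5 × 10^2 mm (2 s.f., last digit at the 10^1 place).
2.6 × 0.88 = 2.288 → 2.3 mm (2 s.f., last digit at the 10^-1 place).
Difference: 348.332 mm; keep the coarser place, 10^1.
Result: 3.5 × 10^2 mm.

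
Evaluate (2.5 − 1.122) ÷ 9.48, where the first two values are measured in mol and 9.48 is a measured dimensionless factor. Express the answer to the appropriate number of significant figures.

2.5 mol − 1.122 mol = 1.378 mol; the difference is limited to 1 decimal place (2 s.f.).
Carrying full precision, 1.378 ÷ 9.48 = 0.145358649789… mol; 9.48 has 3 s.f., so the result keeps min(2, 3) = 2 s.f.
Rounded to 2 significant figures: 0.15 mol.

0.15 mol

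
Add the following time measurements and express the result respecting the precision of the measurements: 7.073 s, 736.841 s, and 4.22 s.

748.13 s

7.073 s + 736.841 s + 4.22 s = 748.134 s.
Addition/subtraction keeps the fewest decimal places: 7.073 → 3 decimal places, 736.841 → 3 decimal places, 4.22 → 2 decimal places; limit is 2.
Rounded to 2 decimal places: 748.13 s.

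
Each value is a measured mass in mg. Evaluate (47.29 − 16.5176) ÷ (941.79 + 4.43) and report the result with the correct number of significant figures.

0.03252

47.29 − 16.5176 = 30.7724, limited to 2 d.p. → 4 s.f.; 941.79 + 4.43 = 946.22, limited to 2 d.p. → 5 s.f.
Carrying full precision, 30.7724 ÷ 946.22 = 0.0325214009427…; keep min(4, 5) = 4 s.f.
Rounded to 4 significant figures: 0.03252.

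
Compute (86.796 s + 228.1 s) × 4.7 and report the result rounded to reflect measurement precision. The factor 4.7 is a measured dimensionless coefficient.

86.796 s + 228.1 s = 314.896 s; the sum is limited to 1 decimal place (4 s.f.).
Carrying full precision, 314.896 × 4.7 = 1480.0112 s; 4.7 has 2 s.f., so the result keeps min(4, 2) = 2 s.f.
Rounded to 2 significant figures: 1.5 × 10³ s.

1.5 × 10³ s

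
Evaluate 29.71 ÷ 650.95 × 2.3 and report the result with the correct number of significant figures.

29.71 ÷ 650.95 × 2.3 = 0.104974268377…
Multiplication/division keeps the fewest significant figures: 29.71 → 4 s.f., 650.95 → 5 s.f., 2.3 → 2 s.f.; limit is 2.
Rounded to 2 significant figures: 0.10.

0.10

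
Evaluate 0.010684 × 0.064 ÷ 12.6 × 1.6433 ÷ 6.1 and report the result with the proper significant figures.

1.5 × 10⁻⁵

0.010684 × 0.064 ÷ 12.6 × 1.6433 ÷ 6.1 = 0.0000146194262399…
Multiplication/division keeps the fewest significant figures: 0.010684 → 5 s.f., 0.064 → 2 s.f., 12.6 → 3 s.f., 1.6433 → 5 s.f., 6.1 → 2 s.f.; limit is 2.
Rounded to 2 significant figures: 1.5 × 10⁻⁵.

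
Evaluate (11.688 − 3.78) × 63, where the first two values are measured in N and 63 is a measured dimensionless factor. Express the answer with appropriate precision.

5.0 × 10^2 N

11.688 N − 3.78 N = 7.908 N; the difference is limited to 2 decimal places (3 s.f.).
Carrying full precision, 7.908 × 63 = 498.204 N; 63 has 2 s.f., so the result keeps min(3, 2) = 2 s.f.
Rounded to 2 significant figures: 5.0 × 10^2 N.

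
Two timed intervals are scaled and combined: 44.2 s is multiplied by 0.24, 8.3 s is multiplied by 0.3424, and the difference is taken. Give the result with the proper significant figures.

8 s

44.2 × 0.24 = 10.608 → 11 s (2 s.f., last digit at the 10^0 place).
8.3 × 0.3424 = 2.84192 → 2.8 s (2 s.f., last digit at the 10^-1 place).
Difference: 7.76608 s; keep the coarser place, 10^0.
Result: 8 s.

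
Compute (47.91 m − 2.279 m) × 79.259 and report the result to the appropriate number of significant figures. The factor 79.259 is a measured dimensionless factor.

47.91 m − 2.279 m = 45.631 m; the difference is limited to 2 decimal places (4 s.f.).
Carrying full precision, 45.631 × 79.259 = 3616.667429 m; 79.259 has 5 s.f., so the result keeps min(4, 5) = 4 s.f.
Rounded to 4 significant figures: 3617 m.

3617 m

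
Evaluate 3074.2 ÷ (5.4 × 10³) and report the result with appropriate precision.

0.57

3074.2 ÷ (5.4 × 10³) = 0.569296296296…
Multiplication/division keeps the fewest significant figures: 3074.2 → 5 s.f., 5.4 × 10³ → 2 s.f.; limit is 2.
Rounded to 2 significant figures: 0.57.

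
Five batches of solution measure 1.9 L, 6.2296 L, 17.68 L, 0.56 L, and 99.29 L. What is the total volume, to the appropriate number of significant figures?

1.9 L + 6.2296 L + 17.68 L + 0.56 L + 99.29 L = 125.6596 L.
Addition/subtraction keeps the fewest decimal places: 1.9 → 1 decimal place, 6.2296 → 4 decimal places, 17.68 → 2 decimal places, 0.56 → 2 decimal places, 99.29 → 2 decimal places; limit is 1.
Rounded to 1 decimal place: 125.7 L.

125.7 L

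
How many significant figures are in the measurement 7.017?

7.017: zeros between nonzero digits are significant.

4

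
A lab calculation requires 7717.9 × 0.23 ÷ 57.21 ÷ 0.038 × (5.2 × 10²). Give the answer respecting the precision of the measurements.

4.2 × 10⁵

7717.9 × 0.23 ÷ 57.21 ÷ 0.038 × (5.2 × 10²) = 424594.908877…
Multiplication/division keeps the fewest significant figures: 7717.9 → 5 s.f., 0.23 → 2 s.f., 57.21 → 4 s.f., 0.038 → 2 s.f., 5.2 × 10² → 2 s.f.; limit is 2.
Rounded to 2 significant figures: 4.2 × 10⁵.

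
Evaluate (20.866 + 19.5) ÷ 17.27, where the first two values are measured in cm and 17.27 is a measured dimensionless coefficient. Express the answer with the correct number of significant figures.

20.866 cm + 19.5 cm = 40.366 cm; the sum is limited to 1 decimal place (3 s.f.).
Carrying full precision, 40.366 ÷ 17.27 = 2.33734800232… cm; 17.27 has 4 s.f., so the result keeps min(3, 4) = 3 s.f.
Rounded to 3 significant figures: 2.34 cm.

2.34 cm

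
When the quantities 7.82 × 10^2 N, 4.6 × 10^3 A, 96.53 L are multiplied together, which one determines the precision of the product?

7.82 × 10^2 N → 3 s.f.; 4.6 × 10^3 A → 2 s.f.; 96.53 L → 4 s.f.
The fewest is 2 significant figures, from 4.6 × 10^3 A.

4.6 × 10^3 A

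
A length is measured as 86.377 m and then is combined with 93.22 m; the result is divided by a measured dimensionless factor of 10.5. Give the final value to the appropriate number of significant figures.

86.377 m + 93.22 m = 179.597 m; the sum is limited to 2 decimal places (5 s.f.).
Carrying full precision, 179.597 ÷ 10.5 = 17.1044761905… m; 10.5 has 3 s.f., so the result keeps min(5, 3) = 3 s.f.
Rounded to 3 significant figures: 17.1 m.

17.1 m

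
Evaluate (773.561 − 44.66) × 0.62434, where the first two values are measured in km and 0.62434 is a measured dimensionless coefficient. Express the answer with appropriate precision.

455.08 km

773.561 km − 44.66 km = 728.901 km; the difference is limited to 2 decimal places (5 s.f.).
Carrying full precision, 728.901 × 0.62434 = 455.08205034 km; 0.62434 has 5 s.f., so the result keeps min(5, 5) = 5 s.f.
Rounded to 5 significant figures: 455.08 km.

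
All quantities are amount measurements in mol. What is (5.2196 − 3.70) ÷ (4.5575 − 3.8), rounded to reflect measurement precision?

2

5.2196 − 3.70 = 1.5196, limited to 2 d.p. → 3 s.f.; 4.5575 − 3.8 = 0.7575, limited to 1 d.p. → 1 s.f.
Carrying full precision, 1.5196 ÷ 0.7575 = 2.00607260726…; keep min(3, 1) = 1 s.f.
Rounded to 1 significant figure: 2.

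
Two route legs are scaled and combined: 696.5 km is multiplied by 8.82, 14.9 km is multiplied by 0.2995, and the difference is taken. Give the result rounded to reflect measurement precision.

6.14 × 10³ km

696.5 × 8.82 = 6143.13 → 6.14 × 10³ km (3 s.f., last digit at the 10^1 place).
14.9 × 0.2995 = 4.46255 → 4.46 km (3 s.f., last digit at the 10^-2 place).
Difference: 6138.66745 km; keep the coarser place, 10^1.
Result: 6.14 × 10³ km.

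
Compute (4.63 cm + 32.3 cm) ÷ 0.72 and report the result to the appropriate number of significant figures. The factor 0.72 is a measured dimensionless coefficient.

4.63 cm + 32.3 cm = 36.93 cm; the sum is limited to 1 decimal place (3 s.f.).
Carrying full precision, 36.93 ÷ 0.72 = 51.2916666667… cm; 0.72 has 2 s.f., so the result keeps min(3, 2) = 2 s.f.
Rounded to 2 significant figures: 51 cm.

51 cm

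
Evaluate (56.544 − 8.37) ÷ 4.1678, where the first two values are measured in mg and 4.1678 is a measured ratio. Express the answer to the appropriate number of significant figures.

11.56 mg

56.544 mg − 8.37 mg = 48.174 mg; the difference is limited to 2 decimal places (4 s.f.).
Carrying full precision, 48.174 ÷ 4.1678 = 11.5586160564… mg; 4.1678 has 5 s.f., so the result keeps min(4, 5) = 4 s.f.
Rounded to 4 significant figures: 11.56 mg.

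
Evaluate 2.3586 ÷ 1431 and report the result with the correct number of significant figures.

2.3586 ÷ 1431 = 0.00164821802935…
Multiplication/division keeps the fewest significant figures: 2.3586 → 5 s.f., 1431 → 4 s.f.; limit is 4.
Rounded to 4 significant figures: 0.001648.

0.001648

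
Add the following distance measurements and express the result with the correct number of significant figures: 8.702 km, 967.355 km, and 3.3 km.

979.4 km

8.702 km + 967.355 km + 3.3 km = 979.357 km.
Addition/subtraction keeps the fewest decimal places: 8.702 → 3 decimal places, 967.355 → 3 decimal places, 3.3 → 1 decimal place; limit is 1.
Rounded to 1 decimal place: 979.4 km.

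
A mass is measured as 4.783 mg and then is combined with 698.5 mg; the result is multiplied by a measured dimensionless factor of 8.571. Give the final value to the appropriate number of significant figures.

4.783 mg + 698.5 mg = 703.283 mg; the sum is limited to 1 decimal place (4 s.f.).
Carrying full precision, 703.283 × 8.571 = 6027.838593 mg; 8.571 has 4 s.f., so the result keeps min(4, 4) = 4 s.f.
Rounded to 4 significant figures: 6028 mg.

6028 mg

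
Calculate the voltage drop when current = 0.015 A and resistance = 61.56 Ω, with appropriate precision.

voltage drop = 0.015 A × 61.56 Ω = 0.9234 V.
0.015 has 2 significant figures; 61.56 has 4.
Division/multiplication keeps the fewest: 2 significant figures.
Rounded: 9.2 × 10⁻¹ V.

9.2 × 10⁻¹ V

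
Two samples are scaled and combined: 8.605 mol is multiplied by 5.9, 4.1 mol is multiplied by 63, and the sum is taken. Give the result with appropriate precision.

8.605 × 5.9 = 50.7695 → 51 mol (2 s.f., last digit at the 10^0 place).
4.1 × 63 = 258.3 → 2.6 × 10² mol (2 s.f., last digit at the 10^1 place).
Sum: 309.0695 mol; keep the coarser place, 10^1.
Result: 3.1 × 10² mol.

3.1 × 10² mol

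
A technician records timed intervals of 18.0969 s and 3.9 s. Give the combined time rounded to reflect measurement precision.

18.0969 s + 3.9 s = 21.9969 s.
Addition/subtraction keeps the fewest decimal places: 18.0969 → 4 decimal places, 3.9 → 1 decimal place; limit is 1.
Rounded to 1 decimal place: 22.0 s.

22.0 s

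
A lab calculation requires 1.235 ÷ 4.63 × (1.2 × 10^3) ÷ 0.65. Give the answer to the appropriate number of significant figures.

1.235 ÷ 4.63 × (1.2 × 10^3) ÷ 0.65 = 492.440604752…
Multiplication/division keeps the fewest significant figures: 1.235 → 4 s.f., 4.63 → 3 s.f., 1.2 × 10^3 → 2 s.f., 0.65 → 2 s.f.; limit is 2.
Rounded to 2 significant figures: 4.9 × 10^2.

4.9 × 10^2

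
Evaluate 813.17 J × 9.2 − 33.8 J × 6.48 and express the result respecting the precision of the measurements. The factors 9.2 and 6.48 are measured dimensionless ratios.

813.17 × 9.2 = 7481.164 → 7.5 × 10³ J (2 s.f., last digit at the 10^2 place).
33.8 × 6.48 = 219.024 → 219 J (3 s.f., last digit at the 10^0 place).
Difference: 7262.14 J; keep the coarser place, 10^2.
Result: 7.3 × 10³ J.

7.3 × 10³ J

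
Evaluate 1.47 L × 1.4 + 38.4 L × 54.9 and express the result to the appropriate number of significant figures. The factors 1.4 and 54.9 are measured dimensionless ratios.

2.11 × 10^3 L

1.47 × 1.4 = 2.058 → 2.1 L (2 s.f., last digit at the 10^-1 place).
38.4 × 54.9 = 2108.16 → 2.11 × 10^3 L (3 s.f., last digit at the 10^1 place).
Sum: 2110.218 L; keep the coarser place, 10^1.
Result: 2.11 × 10^3 L.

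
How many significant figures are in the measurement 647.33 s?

5

647.33: every digit is nonzero and significant.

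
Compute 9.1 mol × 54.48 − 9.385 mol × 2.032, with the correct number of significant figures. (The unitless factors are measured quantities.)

4.8 × 10² mol

9.1 × 54.48 = 495.768 → 5.0 × 10² mol (2 s.f., last digit at the 10^1 place).
9.385 × 2.032 = 19.07032 → 19.07 mol (4 s.f., last digit at the 10^-2 place).
Difference: 476.69768 mol; keep the coarser place, 10^1.
Result: 4.8 × 10² mol.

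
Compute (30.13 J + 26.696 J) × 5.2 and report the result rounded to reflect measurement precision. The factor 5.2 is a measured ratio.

30.13 J + 26.696 J = 56.826 J; the sum is limited to 2 decimal places (4 s.f.).
Carrying full precision, 56.826 × 5.2 = 295.4952 J; 5.2 has 2 s.f., so the result keeps min(4, 2) = 2 s.f.
Rounded to 2 significant figures: 3.0 × 10^2 J.

3.0 × 10^2 J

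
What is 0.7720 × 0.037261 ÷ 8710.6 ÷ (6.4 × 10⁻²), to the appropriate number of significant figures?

5.2 × 10⁻⁵

0.7720 × 0.037261 ÷ 8710.6 ÷ (6.4 × 10⁻²) = 0.0000515992942507…
Multiplication/division keeps the fewest significant figures: 0.7720 → 4 s.f., 0.037261 → 5 s.f., 8710.6 → 5 s.f., 6.4 × 10⁻² → 2 s.f.; limit is 2.
Rounded to 2 significant figures: 5.2 × 10⁻⁵.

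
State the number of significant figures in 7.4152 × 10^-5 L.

7.4152 × 10^-5: in scientific notation every digit of the coefficient is significant.

5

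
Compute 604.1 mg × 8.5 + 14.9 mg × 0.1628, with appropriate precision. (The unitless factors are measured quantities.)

604.1 × 8.5 = 5134.85 → 5.1 × 10³ mg (2 s.f., last digit at the 10^2 place).
14.9 × 0.1628 = 2.42572 → 2.43 mg (3 s.f., last digit at the 10^-2 place).
Sum: 5137.27572 mg; keep the coarser place, 10^2.
Result: 5.1 × 10³ mg.

5.1 × 10³ mg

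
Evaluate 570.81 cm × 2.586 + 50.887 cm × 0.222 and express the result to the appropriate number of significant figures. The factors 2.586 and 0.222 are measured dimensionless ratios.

1487 cm

570.81 × 2.586 = 1476.11466 → 1476 cm (4 s.f., last digit at the 10^0 place).
50.887 × 0.222 = 11.296914 → 11.3 cm (3 s.f., last digit at the 10^-1 place).
Sum: 1487.411574 cm; keep the coarser place, 10^0.
Result: 1487 cm.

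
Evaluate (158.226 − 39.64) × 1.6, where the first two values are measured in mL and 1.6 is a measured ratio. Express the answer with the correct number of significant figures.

1.9 × 10² mL

158.226 mL − 39.64 mL = 118.586 mL; the difference is limited to 2 decimal places (5 s.f.).
Carrying full precision, 118.586 × 1.6 = 189.7376 mL; 1.6 has 2 s.f., so the result keeps min(5, 2) = 2 s.f.
Rounded to 2 significant figures: 1.9 × 10² mL.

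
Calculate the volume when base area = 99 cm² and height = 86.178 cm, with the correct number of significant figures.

8.5 × 10³ cm³

volume = 99 cm² × 86.178 cm = 8531.622 cm³.
99 has 2 significant figures; 86.178 has 5.
Division/multiplication keeps the fewest: 2 significant figures.
Rounded: 8.5 × 10³ cm³.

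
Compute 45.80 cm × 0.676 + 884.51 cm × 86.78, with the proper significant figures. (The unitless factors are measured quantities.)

7.679 × 10⁴ cm

45.80 × 0.676 = 30.9608 → 31.0 cm (3 s.f., last digit at the 10^-1 place).
884.51 × 86.78 = 76757.7778 → 7.676 × 10⁴ cm (4 s.f., last digit at the 10^1 place).
Sum: 76788.7386 cm; keep the coarser place, 10^1.
Result: 7.679 × 10⁴ cm.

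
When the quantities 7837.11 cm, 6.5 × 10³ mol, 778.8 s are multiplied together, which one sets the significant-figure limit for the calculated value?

7837.11 cm → 6 s.f.; 6.5 × 10³ mol → 2 s.f.; 778.8 s → 4 s.f.
The fewest is 2 significant figures, from 6.5 × 10³ mol.

6.5 × 10³ mol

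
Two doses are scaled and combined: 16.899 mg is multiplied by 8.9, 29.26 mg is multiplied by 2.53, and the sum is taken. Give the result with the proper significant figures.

2.2 × 10^2 mg

16.899 × 8.9 = 150.4011 → 1.5 × 10^2 mg (2 s.f., last digit at the 10^1 place).
29.26 × 2.53 = 74.0278 → 74.0 mg (3 s.f., last digit at the 10^-1 place).
Sum: 224.4289 mg; keep the coarser place, 10^1.
Result: 2.2 × 10^2 mg.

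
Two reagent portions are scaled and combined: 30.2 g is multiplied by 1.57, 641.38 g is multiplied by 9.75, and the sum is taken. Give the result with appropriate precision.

6.30 × 10³ g

30.2 × 1.57 = 47.414 → 47.4 g (3 s.f., last digit at the 10^-1 place).
641.38 × 9.75 = 6253.455 → 6.25 × 10³ g (3 s.f., last digit at the 10^1 place).
Sum: 6300.869 g; keep the coarser place, 10^1.
Result: 6.30 × 10³ g.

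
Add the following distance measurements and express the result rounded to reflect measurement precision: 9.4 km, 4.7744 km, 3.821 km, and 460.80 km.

9.4 km + 4.7744 km + 3.821 km + 460.80 km = 478.7954 km.
Addition/subtraction keeps the fewest decimal places: 9.4 → 1 decimal place, 4.7744 → 4 decimal places, 3.821 → 3 decimal places, 460.80 → 2 decimal places; limit is 1.
Rounded to 1 decimal place: 478.8 km.

478.8 km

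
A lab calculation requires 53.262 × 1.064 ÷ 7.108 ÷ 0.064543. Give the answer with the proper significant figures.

123.5

53.262 × 1.064 ÷ 7.108 ÷ 0.064543 = 123.527181205…
Multiplication/division keeps the fewest significant figures: 53.262 → 5 s.f., 1.064 → 4 s.f., 7.108 → 4 s.f., 0.064543 → 5 s.f.; limit is 4.
Rounded to 4 significant figures: 123.5.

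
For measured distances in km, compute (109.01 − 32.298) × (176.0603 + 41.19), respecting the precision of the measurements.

109.01 − 32.298 = 76.712, limited to 2 d.p. → 4 s.f.; 176.0603 + 41.19 = 217.2503, limited to 2 d.p. → 5 s.f.
Carrying full precision, 76.712 × 217.2503 = 16665.7050136; keep min(4, 5) = 4 s.f.
Rounded to 4 significant figures: 1.667 × 10^4 km².

1.667 × 10^4 km²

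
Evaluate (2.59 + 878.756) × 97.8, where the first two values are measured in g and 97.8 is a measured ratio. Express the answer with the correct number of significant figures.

2.59 g + 878.756 g = 881.346 g; the sum is limited to 2 decimal places (5 s.f.).
Carrying full precision, 881.346 × 97.8 = 86195.6388 g; 97.8 has 3 s.f., so the result keeps min(5, 3) = 3 s.f.
Rounded to 3 significant figures: 8.62 × 10^4 g.

8.62 × 10^4 g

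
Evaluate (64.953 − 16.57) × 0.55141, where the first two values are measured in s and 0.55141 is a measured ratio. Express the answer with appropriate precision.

64.953 s − 16.57 s = 48.383 s; the difference is limited to 2 decimal places (4 s.f.).
Carrying full precision, 48.383 × 0.55141 = 26.67887003 s; 0.55141 has 5 s.f., so the result keeps min(4, 5) = 4 s.f.
Rounded to 4 significant figures: 26.68 s.

26.68 s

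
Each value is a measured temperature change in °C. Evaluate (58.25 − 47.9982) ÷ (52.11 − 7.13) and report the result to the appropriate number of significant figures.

0.2279

58.25 − 47.9982 = 10.2518, limited to 2 d.p. → 4 s.f.; 52.11 − 7.13 = 44.98, limited to 2 d.p. → 4 s.f.
Carrying full precision, 10.2518 ÷ 44.98 = 0.227919075145…; keep min(4, 4) = 4 s.f.
Rounded to 4 significant figures: 0.2279.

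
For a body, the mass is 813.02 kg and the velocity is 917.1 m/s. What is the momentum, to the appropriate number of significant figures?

7.456 × 10^5 kg·m/s

momentum = 813.02 kg × 917.1 m/s = 745620.642 kg·m/s.
813.02 has 5 significant figures; 917.1 has 4.
Division/multiplication keeps the fewest: 4 significant figures.
Rounded: 7.456 × 10^5 kg·m/s.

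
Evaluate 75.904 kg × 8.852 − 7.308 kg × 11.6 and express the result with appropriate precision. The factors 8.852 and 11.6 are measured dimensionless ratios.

75.904 × 8.852 = 671.902208 → 671.9 kg (4 s.f., last digit at the 10^-1 place).
7.308 × 11.6 = 84.7728 → 84.8 kg (3 s.f., last digit at the 10^-1 place).
Difference: 587.129408 kg; keep the coarser place, 10^-1.
Result: 587.1 kg.

587.1 kg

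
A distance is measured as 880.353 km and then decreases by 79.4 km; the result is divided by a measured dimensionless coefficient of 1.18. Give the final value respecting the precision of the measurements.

679 km

880.353 km − 79.4 km = 800.953 km; the difference is limited to 1 decimal place (4 s.f.).
Carrying full precision, 800.953 ÷ 1.18 = 678.773728814… km; 1.18 has 3 s.f., so the result keeps min(4, 3) = 3 s.f.
Rounded to 3 significant figures: 679 km.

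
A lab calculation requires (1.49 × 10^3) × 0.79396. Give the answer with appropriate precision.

1.18 × 10^3

(1.49 × 10^3) × 0.79396 = 1183.0004
Multiplication/division keeps the fewest significant figures: 1.49 × 10^3 → 3 s.f., 0.79396 → 5 s.f.; limit is 3.
Rounded to 3 significant figures: 1.18 × 10^3.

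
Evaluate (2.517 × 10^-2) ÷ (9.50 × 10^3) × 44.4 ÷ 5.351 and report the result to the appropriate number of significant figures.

(2.517 × 10^-2) ÷ (9.50 × 10^3) × 44.4 ÷ 5.351 = 0.0000219840462678…
Multiplication/division keeps the fewest significant figures: 2.517 × 10^-2 → 4 s.f., 9.50 × 10^3 → 3 s.f., 44.4 → 3 s.f., 5.351 → 4 s.f.; limit is 3.
Rounded to 3 significant figures: 2.20 × 10^-5.

2.20 × 10^-5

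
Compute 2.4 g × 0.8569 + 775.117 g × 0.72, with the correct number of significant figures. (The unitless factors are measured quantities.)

2.4 × 0.8569 = 2.05656 → 2.1 g (2 s.f., last digit at the 10^-1 place).
775.117 × 0.72 = 558.08424 → 5.6 × 10^2 g (2 s.f., last digit at the 10^1 place).
Sum: 560.1408 g; keep the coarser place, 10^1.
Result: 5.6 × 10^2 g.

5.6 × 10^2 g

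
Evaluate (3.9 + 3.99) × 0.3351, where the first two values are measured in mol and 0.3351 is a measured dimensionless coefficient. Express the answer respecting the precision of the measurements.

3.9 mol + 3.99 mol = 7.89 mol; the sum is limited to 1 decimal place (2 s.f.).
Carrying full precision, 7.89 × 0.3351 = 2.643939 mol; 0.3351 has 4 s.f., so the result keeps min(2, 4) = 2 s.f.
Rounded to 2 significant figures: 2.6 mol.

2.6 mol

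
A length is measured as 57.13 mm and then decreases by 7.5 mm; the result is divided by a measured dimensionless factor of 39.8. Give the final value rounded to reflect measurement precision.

1.25 mm

57.13 mm − 7.5 mm = 49.63 mm; the difference is limited to 1 decimal place (3 s.f.).
Carrying full precision, 49.63 ÷ 39.8 = 1.24698492462… mm; 39.8 has 3 s.f., so the result keeps min(3, 3) = 3 s.f.
Rounded to 3 significant figures: 1.25 mm.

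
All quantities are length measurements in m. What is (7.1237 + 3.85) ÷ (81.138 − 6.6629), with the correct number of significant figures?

7.1237 + 3.85 = 10.9737, limited to 2 d.p. → 4 s.f.; 81.138 − 6.6629 = 74.4751, limited to 3 d.p. → 5 s.f.
Carrying full precision, 10.9737 ÷ 74.4751 = 0.147347234176…; keep min(4, 5) = 4 s.f.
Rounded to 4 significant figures: 0.1473.

0.1473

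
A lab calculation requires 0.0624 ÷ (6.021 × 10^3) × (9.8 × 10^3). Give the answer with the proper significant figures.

0.10

0.0624 ÷ (6.021 × 10^3) × (9.8 × 10^3) = 0.101564524165…
Multiplication/division keeps the fewest significant figures: 0.0624 → 3 s.f., 6.021 × 10^3 → 4 s.f., 9.8 × 10^3 → 2 s.f.; limit is 2.
Rounded to 2 significant figures: 0.10.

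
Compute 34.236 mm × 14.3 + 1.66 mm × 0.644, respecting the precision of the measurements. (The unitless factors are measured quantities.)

4.91 × 10^2 mm

34.236 × 14.3 = 489.5748 → 490. mm (3 s.f., last digit at the 10^0 place).
1.66 × 0.644 = 1.06904 → 1.07 mm (3 s.f., last digit at the 10^-2 place).
Sum: 490.64384 mm; keep the coarser place, 10^0.
Result: 4.91 × 10^2 mm.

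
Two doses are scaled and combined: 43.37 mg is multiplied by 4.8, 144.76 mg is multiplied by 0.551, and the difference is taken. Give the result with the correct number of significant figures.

43.37 × 4.8 = 208.176 → 2.1 × 10² mg (2 s.f., last digit at the 10^1 place).
144.76 × 0.551 = 79.76276 → 79.8 mg (3 s.f., last digit at the 10^-1 place).
Difference: 128.41324 mg; keep the coarser place, 10^1.
Result: 1.3 × 10² mg.

1.3 × 10² mg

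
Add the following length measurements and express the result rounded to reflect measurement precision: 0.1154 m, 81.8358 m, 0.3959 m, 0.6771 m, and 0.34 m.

83.36 m

0.1154 m + 81.8358 m + 0.3959 m + 0.6771 m + 0.34 m = 83.3642 m.
Addition/subtraction keeps the fewest decimal places: 0.1154 → 4 decimal places, 81.8358 → 4 decimal places, 0.3959 → 4 decimal places, 0.6771 → 4 decimal places, 0.34 → 2 decimal places; limit is 2.
Rounded to 2 decimal places: 83.36 m.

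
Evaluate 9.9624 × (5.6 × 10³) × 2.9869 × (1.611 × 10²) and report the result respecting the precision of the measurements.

9.9624 × (5.6 × 10³) × 2.9869 × (1.611 × 10²) = 26845297.7599…
Multiplication/division keeps the fewest significant figures: 9.9624 → 5 s.f., 5.6 × 10³ → 2 s.f., 2.9869 → 5 s.f., 1.611 × 10² → 4 s.f.; limit is 2.
Rounded to 2 significant figures: 2.7 × 10⁷.

2.7 × 10⁷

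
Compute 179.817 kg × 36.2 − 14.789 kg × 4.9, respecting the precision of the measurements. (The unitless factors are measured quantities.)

6.44 × 10^3 kg

179.817 × 36.2 = 6509.3754 → 6.51 × 10^3 kg (3 s.f., last digit at the 10^1 place).
14.789 × 4.9 = 72.4661 → 72 kg (2 s.f., last digit at the 10^0 place).
Difference: 6436.9093 kg; keep the coarser place, 10^1.
Result: 6.44 × 10^3 kg.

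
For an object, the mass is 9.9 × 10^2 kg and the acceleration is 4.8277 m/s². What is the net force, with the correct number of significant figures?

net force = 9.9 × 10^2 kg × 4.8277 m/s² = 4779.423 N.
9.9 × 10^2 has 2 significant figures; 4.8277 has 5.
Division/multiplication keeps the fewest: 2 significant figures.
Rounded: 4.8 × 10^3 N.

4.8 × 10^3 N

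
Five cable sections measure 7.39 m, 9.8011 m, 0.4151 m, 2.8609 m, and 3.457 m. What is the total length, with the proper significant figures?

7.39 m + 9.8011 m + 0.4151 m + 2.8609 m + 3.457 m = 23.9241 m.
Addition/subtraction keeps the fewest decimal places: 7.39 → 2 decimal places, 9.8011 → 4 decimal places, 0.4151 → 4 decimal places, 2.8609 → 4 decimal places, 3.457 → 3 decimal places; limit is 2.
Rounded to 2 decimal places: 23.92 m.

23.92 m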